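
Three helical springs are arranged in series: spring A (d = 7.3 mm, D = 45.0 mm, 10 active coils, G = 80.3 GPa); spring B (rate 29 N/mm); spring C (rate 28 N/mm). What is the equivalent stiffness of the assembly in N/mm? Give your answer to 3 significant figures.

9.79 N/mm

k_A = Gd⁴/(8D³N_a) = (80.3×10³)(7.3⁴)/(8·45.0³·10) = 31.281 N/mm
Series: 1/k_eq = 1/31.281 + 1/29 + 1/28 = 0.10217; k_eq = 9.788 N/mm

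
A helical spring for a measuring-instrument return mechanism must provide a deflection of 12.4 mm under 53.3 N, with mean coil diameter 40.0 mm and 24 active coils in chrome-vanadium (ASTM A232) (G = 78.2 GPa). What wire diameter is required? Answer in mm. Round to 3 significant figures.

Required rate k = F/δ = 53.3/12.4 = 4.2984 N/mm
d = (8D³N_a·k / G)^(1/4) = (8·40.0³·24·4.2984 / (78.2×10³))^0.25
  = (675.43)^0.25 = 5.0979 mm

5.10 mm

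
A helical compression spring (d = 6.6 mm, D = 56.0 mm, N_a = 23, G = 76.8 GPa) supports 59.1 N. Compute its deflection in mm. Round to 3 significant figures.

13.1 mm

k = Gd⁴/(8D³N_a) = (76.8×10³)(6.6⁴)/(8·56.0³·23) = 4.5098 N/mm
δ = F/k = 59.1 / 4.5098 = 13.105 mm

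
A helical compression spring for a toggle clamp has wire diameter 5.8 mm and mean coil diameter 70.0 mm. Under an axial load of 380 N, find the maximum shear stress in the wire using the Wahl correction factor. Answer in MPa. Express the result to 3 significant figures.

388 MPa

Spring index C = D/d = 70.0/5.8 = 12.0690
K_W = (4C−1)/(4C−4) + 0.615/C = 47.276/44.276 + 0.0510 = 1.1187
τ₀ = 8FD/(πd³) = 8·380·70.0/(π·5.8³) = 212800/612.96 = 347.17 MPa
τ_max = K·τ₀ = 1.1187 × 347.17 = 388.38 MPa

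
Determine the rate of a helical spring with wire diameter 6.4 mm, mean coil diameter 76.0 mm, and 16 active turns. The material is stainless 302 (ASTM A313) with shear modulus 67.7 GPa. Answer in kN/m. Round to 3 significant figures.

2.02 kN/m

k = Gd⁴/(8D³N_a) = (67.7×10³ × 6.4⁴) / (8 × 76.0³ × 16)
  = 1.13582e+08 / 5.61889e+07 = 2.0214 N/mm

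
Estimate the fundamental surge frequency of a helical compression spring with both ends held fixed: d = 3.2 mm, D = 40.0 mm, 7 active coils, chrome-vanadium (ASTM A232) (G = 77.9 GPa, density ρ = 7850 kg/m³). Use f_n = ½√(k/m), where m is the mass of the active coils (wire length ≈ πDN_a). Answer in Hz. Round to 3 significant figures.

101 Hz

k = Gd⁴/(8D³N_a) = (77.9×10³)(3.2⁴)/(8·40.0³·7) = 2.2791 N/mm = 2279.1 N/m
Wire length L = πDN_a = π·40.0·7 = 879.65 mm
m = ρ·(πd²/4)·L = 7850 × 8.0425×10⁻⁶ m² × 0.87965 m = 0.055535 kg
f_n = ½√(k/m) = 0.5·√(2279.1/0.055535) = 0.5·√(41039) = 101.29 Hz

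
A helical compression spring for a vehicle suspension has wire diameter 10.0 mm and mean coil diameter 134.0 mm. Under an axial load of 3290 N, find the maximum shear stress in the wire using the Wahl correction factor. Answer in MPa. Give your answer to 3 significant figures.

Spring index C = D/d = 134.0/10.0 = 13.4000
K_W = (4C−1)/(4C−4) + 0.615/C = 52.600/49.600 + 0.0459 = 1.1064
τ₀ = 8FD/(πd³) = 8·3290·134.0/(π·10.0³) = 3.52688e+06/3141.6 = 1122.6 MPa
τ_max = K·τ₀ = 1.1064 × 1122.6 = 1242.1 MPa

1240 MPa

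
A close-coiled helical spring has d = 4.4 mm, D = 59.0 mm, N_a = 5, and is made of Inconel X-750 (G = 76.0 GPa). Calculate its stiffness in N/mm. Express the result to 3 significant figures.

3.47 N/mm

k = Gd⁴/(8D³N_a) = (76.0×10³ × 4.4⁴) / (8 × 59.0³ × 5)
  = 2.84855e+07 / 8.21516e+06 = 3.4674 N/mm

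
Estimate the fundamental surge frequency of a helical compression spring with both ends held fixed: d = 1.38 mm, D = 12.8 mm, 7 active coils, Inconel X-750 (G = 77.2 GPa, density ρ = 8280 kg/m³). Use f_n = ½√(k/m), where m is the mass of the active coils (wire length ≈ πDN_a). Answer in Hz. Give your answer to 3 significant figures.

413 Hz

k = Gd⁴/(8D³N_a) = (77.2×10³)(1.38⁴)/(8·12.8³·7) = 2.3841 N/mm = 2384.1 N/m
Wire length L = πDN_a = π·12.8·7 = 281.49 mm
m = ρ·(πd²/4)·L = 8280 × 1.4957×10⁻⁶ m² × 0.28149 m = 0.0034861 kg
f_n = ½√(k/m) = 0.5·√(2384.1/0.0034861) = 0.5·√(6.8388e+05) = 413.48 Hz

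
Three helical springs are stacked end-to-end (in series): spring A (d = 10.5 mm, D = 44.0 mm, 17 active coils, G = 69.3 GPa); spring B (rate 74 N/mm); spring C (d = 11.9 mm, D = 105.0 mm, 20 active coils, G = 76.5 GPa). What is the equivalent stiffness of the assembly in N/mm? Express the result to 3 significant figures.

6.76 N/mm

k_A = Gd⁴/(8D³N_a) = (69.3×10³)(10.5⁴)/(8·44.0³·17) = 72.71 N/mm
k_C = Gd⁴/(8D³N_a) = (76.5×10³)(11.9⁴)/(8·105.0³·20) = 8.2825 N/mm
Series: 1/k_eq = 1/72.71 + 1/74 + 1/8.2825 = 0.148; k_eq = 6.7566 N/mm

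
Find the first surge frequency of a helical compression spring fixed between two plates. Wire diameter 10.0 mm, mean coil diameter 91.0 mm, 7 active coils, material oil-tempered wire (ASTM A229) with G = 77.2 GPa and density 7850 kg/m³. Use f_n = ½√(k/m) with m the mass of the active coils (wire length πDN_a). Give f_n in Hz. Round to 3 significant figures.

60.9 Hz

k = Gd⁴/(8D³N_a) = (77.2×10³)(10.0⁴)/(8·91.0³·7) = 18.294 N/mm = 18294 N/m
Wire length L = πDN_a = π·91.0·7 = 2001.2 mm
m = ρ·(πd²/4)·L = 7850 × 78.54×10⁻⁶ m² × 2.0012 m = 1.2338 kg
f_n = ½√(k/m) = 0.5·√(18294/1.2338) = 0.5·√(14827) = 60.883 Hz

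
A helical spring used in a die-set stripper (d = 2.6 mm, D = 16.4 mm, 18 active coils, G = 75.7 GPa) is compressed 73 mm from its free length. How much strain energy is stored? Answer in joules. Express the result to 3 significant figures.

14.5 J

k = Gd⁴/(8D³N_a) = (75.7×10³)(2.6⁴)/(8·16.4³·18) = 5.4462 N/mm
U = ½kδ² = 0.5 × 5.4462 × 73² = 14511 N·mm = 14.511 J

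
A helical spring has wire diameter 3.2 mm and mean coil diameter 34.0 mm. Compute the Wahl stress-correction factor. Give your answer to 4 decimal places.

1.1358

C = D/d = 34.0/3.2 = 10.6250
K_W = (4C−1)/(4C−4) + 0.615/C = 41.500/38.500 + 0.0579 = 1.1358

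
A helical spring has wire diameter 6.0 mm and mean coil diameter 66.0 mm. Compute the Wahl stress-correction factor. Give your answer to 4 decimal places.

1.1309

C = D/d = 66.0/6.0 = 11.0000
K_W = (4C−1)/(4C−4) + 0.615/C = 43.000/40.000 + 0.0559 = 1.1309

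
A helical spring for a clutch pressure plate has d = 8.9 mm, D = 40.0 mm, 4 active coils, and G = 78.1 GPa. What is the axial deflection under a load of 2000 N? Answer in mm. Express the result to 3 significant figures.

8.36 mm

k = Gd⁴/(8D³N_a) = (78.1×10³)(8.9⁴)/(8·40.0³·4) = 239.27 N/mm
δ = F/k = 2000 / 239.27 = 8.3589 mm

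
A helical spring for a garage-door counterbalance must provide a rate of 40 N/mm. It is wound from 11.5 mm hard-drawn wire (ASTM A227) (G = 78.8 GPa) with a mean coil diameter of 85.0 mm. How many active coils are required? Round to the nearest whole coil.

N_a = Gd⁴/(8D³k) = (78.8×10³ × 11.5⁴)/(8 × 85.0³ × 40)
    = 1.37822e+09 / 1.9652e+08 = 7.013 → 7 coils

7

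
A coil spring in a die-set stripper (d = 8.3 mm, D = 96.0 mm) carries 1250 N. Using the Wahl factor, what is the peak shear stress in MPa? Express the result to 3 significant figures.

601 MPa

Spring index C = D/d = 96.0/8.3 = 11.5663
K_W = (4C−1)/(4C−4) + 0.615/C = 45.265/42.265 + 0.0532 = 1.1242
τ₀ = 8FD/(πd³) = 8·1250·96.0/(π·8.3³) = 960000/1796.3 = 534.43 MPa
τ_max = K·τ₀ = 1.1242 × 534.43 = 600.78 MPa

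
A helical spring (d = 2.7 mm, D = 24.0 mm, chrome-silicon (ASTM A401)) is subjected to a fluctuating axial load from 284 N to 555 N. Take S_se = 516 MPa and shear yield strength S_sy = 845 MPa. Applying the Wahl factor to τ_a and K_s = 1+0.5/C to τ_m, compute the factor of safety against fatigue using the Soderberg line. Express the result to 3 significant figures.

0.388

C = D/d = 24.0/2.7 = 8.8889; K_W = (4C−1)/(4C−4)+0.615/C = 1.1643; K_s = 1+0.5/C = 1.0562
F_a = (F_max−F_min)/2 = 135.5 N; F_m = (F_max+F_min)/2 = 419.5 N
τ_a = K_W·8F_aD/(πd³) = 1.1643 × 420.73 = 489.83 MPa
τ_m = K_s·8F_mD/(πd³) = 1.0562 × 1302.5 = 1375.8 MPa
Soderberg: 1/n_f = τ_a/S_se + τ_m/S_sy = 489.83/516 + 1375.8/845 = 0.94929 + 1.62818 = 2.5775
n_f = 1/2.5775 = 0.388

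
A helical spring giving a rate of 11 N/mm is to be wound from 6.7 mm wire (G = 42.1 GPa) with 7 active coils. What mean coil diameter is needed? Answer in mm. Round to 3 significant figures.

51.6 mm

D = (Gd⁴/(8N_a·k))^(1/3) = (42.1×10³·6.7⁴/(8·7·11))^(1/3)
  = (137721)^(1/3) = 51.6417 mm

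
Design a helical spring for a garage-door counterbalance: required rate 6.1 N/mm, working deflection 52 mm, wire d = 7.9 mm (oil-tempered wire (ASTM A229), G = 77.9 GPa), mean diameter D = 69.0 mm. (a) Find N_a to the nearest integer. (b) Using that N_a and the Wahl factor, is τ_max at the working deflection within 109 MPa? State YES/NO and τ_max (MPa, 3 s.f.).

(a) 19 coils; (b) NO, τ_max = 131 MPa

N_a = Gd⁴/(8D³k) = (77.9×10³)(7.9⁴)/(8·69.0³·6.1) = 18.93 → N_a = 19
Actual rate k = Gd⁴/(8D³·19) = 6.0765 N/mm
Working load F = kδ = 6.0765·52 = 315.98 N
C = 69.0/7.9 = 8.7342; K_W = (4C−1)/(4C−4)+0.615/C = 1.1674
τ_max = K_W·8FD/(πd³) = 1.1674·112.61 = 131.46 MPa
τ_max > 109 MPa → exceeds allowable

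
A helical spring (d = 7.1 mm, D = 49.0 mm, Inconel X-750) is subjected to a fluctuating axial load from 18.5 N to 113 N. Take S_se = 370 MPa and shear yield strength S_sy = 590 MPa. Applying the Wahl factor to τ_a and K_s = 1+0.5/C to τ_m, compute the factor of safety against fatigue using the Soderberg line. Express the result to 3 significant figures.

C = D/d = 49.0/7.1 = 6.9014; K_W = (4C−1)/(4C−4)+0.615/C = 1.2162; K_s = 1+0.5/C = 1.0724
F_a = (F_max−F_min)/2 = 47.25 N; F_m = (F_max+F_min)/2 = 65.75 N
τ_a = K_W·8F_aD/(πd³) = 1.2162 × 16.473 = 20.034 MPa
τ_m = K_s·8F_mD/(πd³) = 1.0724 × 22.922 = 24.583 MPa
Soderberg: 1/n_f = τ_a/S_se + τ_m/S_sy = 20.034/370 + 24.583/590 = 0.05415 + 0.04167 = 0.095812
n_f = 1/0.095812 = 10.44

10.4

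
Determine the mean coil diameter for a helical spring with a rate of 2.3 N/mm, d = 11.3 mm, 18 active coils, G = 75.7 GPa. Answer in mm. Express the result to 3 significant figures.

155 mm

D = (Gd⁴/(8N_a·k))^(1/3) = (75.7×10³·11.3⁴/(8·18·2.3))^(1/3)
  = (3.72666e+06)^(1/3) = 155.0386 mm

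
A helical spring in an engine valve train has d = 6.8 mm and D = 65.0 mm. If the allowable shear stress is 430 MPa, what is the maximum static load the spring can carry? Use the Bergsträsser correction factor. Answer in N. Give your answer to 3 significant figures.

715 N

C = D/d = 65.0/6.8 = 9.5588
K_B = (4C+2)/(4C−3) = 40.235/35.235 = 1.1419
τ_max = K·8FD/(πd³) → F_max = τ_allow·πd³/(8DK)
F_max = 430·π·6.8³/(8·65.0·1.1419) = 4.2476e+05/593.79 = 715.34 N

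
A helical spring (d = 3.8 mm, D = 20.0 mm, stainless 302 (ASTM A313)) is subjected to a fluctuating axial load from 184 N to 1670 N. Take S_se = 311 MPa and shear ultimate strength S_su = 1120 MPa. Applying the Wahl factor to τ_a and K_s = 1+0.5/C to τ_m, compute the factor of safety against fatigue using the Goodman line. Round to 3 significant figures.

C = D/d = 20.0/3.8 = 5.2632; K_W = (4C−1)/(4C−4)+0.615/C = 1.2928; K_s = 1+0.5/C = 1.0950
F_a = (F_max−F_min)/2 = 743 N; F_m = (F_max+F_min)/2 = 927 N
τ_a = K_W·8F_aD/(πd³) = 1.2928 × 689.62 = 891.52 MPa
τ_m = K_s·8F_mD/(πd³) = 1.0950 × 860.4 = 942.14 MPa
Goodman: 1/n_f = τ_a/S_se + τ_m/S_su = 891.52/311 + 942.14/1120 = 2.86663 + 0.84119 = 3.7078
n_f = 1/3.7078 = 0.2697

0.270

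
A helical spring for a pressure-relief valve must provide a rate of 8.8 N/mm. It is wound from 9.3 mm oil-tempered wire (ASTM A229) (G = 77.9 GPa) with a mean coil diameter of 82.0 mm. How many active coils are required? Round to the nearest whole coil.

15

N_a = Gd⁴/(8D³k) = (77.9×10³ × 9.3⁴)/(8 × 82.0³ × 8.8)
    = 5.82733e+08 / 3.88163e+07 = 15.01 → 15 coils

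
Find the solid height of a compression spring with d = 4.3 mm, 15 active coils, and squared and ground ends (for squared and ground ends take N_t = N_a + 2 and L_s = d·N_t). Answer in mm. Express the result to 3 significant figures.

squared and ground ends: N_t = N_a + 2 = 15 + 2 = 17
L_s = d·N_t = 4.3 × 17 = 73.1 mm

73.1 mm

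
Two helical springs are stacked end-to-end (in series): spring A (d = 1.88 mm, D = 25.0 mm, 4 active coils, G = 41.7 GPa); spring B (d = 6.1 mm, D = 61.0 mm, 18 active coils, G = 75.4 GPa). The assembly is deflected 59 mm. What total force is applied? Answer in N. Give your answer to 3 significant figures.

46.3 N

k_A = Gd⁴/(8D³N_a) = (41.7×10³)(1.88⁴)/(8·25.0³·4) = 1.0418 N/mm
k_B = Gd⁴/(8D³N_a) = (75.4×10³)(6.1⁴)/(8·61.0³·18) = 3.194 N/mm
Series: 1/k_eq = 1/1.0418 + 1/3.194 = 1.2729; k_eq = 0.78559 N/mm
F = k_eq·δ = 0.78559·59 = 46.35 N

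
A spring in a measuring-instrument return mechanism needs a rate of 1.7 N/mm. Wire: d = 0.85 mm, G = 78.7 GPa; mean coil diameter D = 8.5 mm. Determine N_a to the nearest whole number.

5

N_a = Gd⁴/(8D³k) = (78.7×10³ × 0.85⁴)/(8 × 8.5³ × 1.7)
    = 41081.9 / 8352.1 = 4.919 → 5 coils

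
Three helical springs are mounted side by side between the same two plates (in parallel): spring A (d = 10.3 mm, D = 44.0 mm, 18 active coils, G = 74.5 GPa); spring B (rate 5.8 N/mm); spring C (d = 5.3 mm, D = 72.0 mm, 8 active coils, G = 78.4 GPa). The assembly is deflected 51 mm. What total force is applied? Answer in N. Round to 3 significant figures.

k_A = Gd⁴/(8D³N_a) = (74.5×10³)(10.3⁴)/(8·44.0³·18) = 68.357 N/mm
k_C = Gd⁴/(8D³N_a) = (78.4×10³)(5.3⁴)/(8·72.0³·8) = 2.5897 N/mm
Parallel: k_eq = 68.357 + 5.8 + 2.5897 = 76.747 N/mm
F = k_eq·δ = 76.747·51 = 3914.1 N

3910 N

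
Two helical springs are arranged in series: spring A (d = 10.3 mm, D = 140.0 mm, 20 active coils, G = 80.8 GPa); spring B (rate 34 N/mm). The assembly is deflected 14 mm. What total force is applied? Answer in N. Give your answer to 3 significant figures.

27.3 N

k_A = Gd⁴/(8D³N_a) = (80.8×10³)(10.3⁴)/(8·140.0³·20) = 2.0714 N/mm
Series: 1/k_eq = 1/2.0714 + 1/34 = 0.51219; k_eq = 1.9524 N/mm
F = k_eq·δ = 1.9524·14 = 27.334 N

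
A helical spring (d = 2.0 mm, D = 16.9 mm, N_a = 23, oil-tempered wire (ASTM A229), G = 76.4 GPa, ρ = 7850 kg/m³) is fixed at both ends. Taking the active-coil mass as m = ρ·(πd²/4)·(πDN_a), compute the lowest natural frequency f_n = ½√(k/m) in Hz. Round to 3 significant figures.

107 Hz

k = Gd⁴/(8D³N_a) = (76.4×10³)(2.0⁴)/(8·16.9³·23) = 1.3764 N/mm = 1376.4 N/m
Wire length L = πDN_a = π·16.9·23 = 1221.1 mm
m = ρ·(πd²/4)·L = 7850 × 3.1416×10⁻⁶ m² × 1.2211 m = 0.030115 kg
f_n = ½√(k/m) = 0.5·√(1376.4/0.030115) = 0.5·√(45704) = 106.89 Hz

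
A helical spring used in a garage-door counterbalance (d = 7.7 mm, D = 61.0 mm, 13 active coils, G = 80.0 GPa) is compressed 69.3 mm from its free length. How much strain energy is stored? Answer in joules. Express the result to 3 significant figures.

k = Gd⁴/(8D³N_a) = (80.0×10³)(7.7⁴)/(8·61.0³·13) = 11.913 N/mm
U = ½kδ² = 0.5 × 11.913 × 69.3² = 28607 N·mm = 28.607 J

28.6 J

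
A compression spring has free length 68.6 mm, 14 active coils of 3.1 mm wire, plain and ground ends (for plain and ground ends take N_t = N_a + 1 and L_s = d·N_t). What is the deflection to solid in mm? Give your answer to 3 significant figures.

N_t = 15; L_s = 3.1·15 = 46.5 mm
δ_solid = L₀ − L_s = 68.6 − 46.5 = 22.1 mm

22.1 mm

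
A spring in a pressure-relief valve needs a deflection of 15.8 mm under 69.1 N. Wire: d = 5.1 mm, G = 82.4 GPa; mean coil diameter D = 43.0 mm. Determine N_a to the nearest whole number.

Required rate k = F/δ = 69.1/15.8 = 4.3734 N/mm
N_a = Gd⁴/(8D³k) = (82.4×10³ × 5.1⁴)/(8 × 43.0³ × 4.3734)
    = 5.57453e+07 / 2.78174e+06 = 20.04 → 20 coils

20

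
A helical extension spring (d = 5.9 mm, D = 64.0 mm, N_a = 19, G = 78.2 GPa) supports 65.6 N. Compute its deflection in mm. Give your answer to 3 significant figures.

27.6 mm

k = Gd⁴/(8D³N_a) = (78.2×10³)(5.9⁴)/(8·64.0³·19) = 2.3781 N/mm
δ = F/k = 65.6 / 2.3781 = 27.585 mm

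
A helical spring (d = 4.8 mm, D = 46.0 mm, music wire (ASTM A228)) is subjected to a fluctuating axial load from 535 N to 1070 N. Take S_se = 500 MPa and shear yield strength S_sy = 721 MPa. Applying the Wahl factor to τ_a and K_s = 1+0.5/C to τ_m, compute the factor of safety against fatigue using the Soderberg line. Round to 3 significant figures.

C = D/d = 46.0/4.8 = 9.5833; K_W = (4C−1)/(4C−4)+0.615/C = 1.1516; K_s = 1+0.5/C = 1.0522
F_a = (F_max−F_min)/2 = 267.5 N; F_m = (F_max+F_min)/2 = 802.5 N
τ_a = K_W·8F_aD/(πd³) = 1.1516 × 283.33 = 326.27 MPa
τ_m = K_s·8F_mD/(πd³) = 1.0522 × 850 = 894.35 MPa
Soderberg: 1/n_f = τ_a/S_se + τ_m/S_sy = 326.27/500 + 894.35/721 = 0.65255 + 1.24043 = 1.893
n_f = 1/1.893 = 0.5283

0.528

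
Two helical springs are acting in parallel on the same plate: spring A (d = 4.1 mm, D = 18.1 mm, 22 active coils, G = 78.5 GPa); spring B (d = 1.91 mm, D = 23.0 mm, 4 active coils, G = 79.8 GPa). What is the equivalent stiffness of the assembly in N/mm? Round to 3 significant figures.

k_A = Gd⁴/(8D³N_a) = (78.5×10³)(4.1⁴)/(8·18.1³·22) = 21.255 N/mm
k_B = Gd⁴/(8D³N_a) = (79.8×10³)(1.91⁴)/(8·23.0³·4) = 2.7277 N/mm
Parallel: k_eq = 21.255 + 2.7277 = 23.983 N/mm

24.0 N/mm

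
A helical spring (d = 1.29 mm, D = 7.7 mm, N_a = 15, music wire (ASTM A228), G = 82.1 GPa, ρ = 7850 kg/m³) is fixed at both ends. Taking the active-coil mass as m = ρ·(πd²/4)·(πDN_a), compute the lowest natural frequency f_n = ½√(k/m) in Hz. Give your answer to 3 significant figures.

k = Gd⁴/(8D³N_a) = (82.1×10³)(1.29⁴)/(8·7.7³·15) = 4.15 N/mm = 4150 N/m
Wire length L = πDN_a = π·7.7·15 = 362.85 mm
m = ρ·(πd²/4)·L = 7850 × 1.307×10⁻⁶ m² × 0.36285 m = 0.0037228 kg
f_n = ½√(k/m) = 0.5·√(4150/0.0037228) = 0.5·√(1.1148e+06) = 527.91 Hz

528 Hz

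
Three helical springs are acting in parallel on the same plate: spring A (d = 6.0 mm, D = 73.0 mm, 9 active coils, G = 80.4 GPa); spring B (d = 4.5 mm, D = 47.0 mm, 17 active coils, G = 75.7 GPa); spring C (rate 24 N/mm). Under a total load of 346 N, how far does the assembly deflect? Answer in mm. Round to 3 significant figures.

k_A = Gd⁴/(8D³N_a) = (80.4×10³)(6.0⁴)/(8·73.0³·9) = 3.7201 N/mm
k_B = Gd⁴/(8D³N_a) = (75.7×10³)(4.5⁴)/(8·47.0³·17) = 2.1984 N/mm
Parallel: k_eq = 3.7201 + 2.1984 + 24 = 29.919 N/mm
δ = F/k_eq = 346/29.919 = 11.565 mm

11.6 mm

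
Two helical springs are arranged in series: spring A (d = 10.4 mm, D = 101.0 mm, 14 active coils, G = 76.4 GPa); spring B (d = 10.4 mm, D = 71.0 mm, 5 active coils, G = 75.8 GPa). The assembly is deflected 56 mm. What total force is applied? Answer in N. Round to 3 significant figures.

k_A = Gd⁴/(8D³N_a) = (76.4×10³)(10.4⁴)/(8·101.0³·14) = 7.7454 N/mm
k_B = Gd⁴/(8D³N_a) = (75.8×10³)(10.4⁴)/(8·71.0³·5) = 61.939 N/mm
Series: 1/k_eq = 1/7.7454 + 1/61.939 = 0.14525; k_eq = 6.8845 N/mm
F = k_eq·δ = 6.8845·56 = 385.53 N

386 N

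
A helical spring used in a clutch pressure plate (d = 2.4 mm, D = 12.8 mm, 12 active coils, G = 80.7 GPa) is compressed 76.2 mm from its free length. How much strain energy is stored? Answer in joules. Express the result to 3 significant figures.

38.6 J

k = Gd⁴/(8D³N_a) = (80.7×10³)(2.4⁴)/(8·12.8³·12) = 13.299 N/mm
U = ½kδ² = 0.5 × 13.299 × 76.2² = 38610 N·mm = 38.61 J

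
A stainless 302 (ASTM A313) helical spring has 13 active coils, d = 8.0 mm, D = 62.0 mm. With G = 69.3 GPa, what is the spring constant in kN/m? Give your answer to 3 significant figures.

k = Gd⁴/(8D³N_a) = (69.3×10³ × 8.0⁴) / (8 × 62.0³ × 13)
  = 2.83853e+08 / 2.47861e+07 = 11.452 N/mm

11.5 kN/m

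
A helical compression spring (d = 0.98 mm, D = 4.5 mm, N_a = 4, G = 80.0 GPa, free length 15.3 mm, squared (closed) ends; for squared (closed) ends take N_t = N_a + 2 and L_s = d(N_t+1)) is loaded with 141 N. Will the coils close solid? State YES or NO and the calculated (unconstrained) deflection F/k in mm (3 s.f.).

k = Gd⁴/(8D³N_a) = (80.0×10³)(0.98⁴)/(8·4.5³·4) = 25.305 N/mm
N_t = 6; L_s = 0.98·7 = 6.86 mm; δ_solid = L₀ − L_s = 15.3 − 6.86 = 8.44 mm
δ = F/k = 141/25.305 = 5.572 mm
δ < δ_solid → spring does not go solid

NO, δ = 5.57 mm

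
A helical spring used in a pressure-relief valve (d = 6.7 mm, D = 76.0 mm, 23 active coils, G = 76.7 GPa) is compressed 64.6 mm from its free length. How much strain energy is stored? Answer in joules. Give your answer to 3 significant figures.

3.99 J

k = Gd⁴/(8D³N_a) = (76.7×10³)(6.7⁴)/(8·76.0³·23) = 1.9135 N/mm
U = ½kδ² = 0.5 × 1.9135 × 64.6² = 3992.7 N·mm = 3.9927 J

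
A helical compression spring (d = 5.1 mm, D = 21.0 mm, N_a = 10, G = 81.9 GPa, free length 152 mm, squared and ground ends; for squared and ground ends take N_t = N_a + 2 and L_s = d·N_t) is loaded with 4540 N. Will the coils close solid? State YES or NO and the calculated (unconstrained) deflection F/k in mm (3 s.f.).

k = Gd⁴/(8D³N_a) = (81.9×10³)(5.1⁴)/(8·21.0³·10) = 74.785 N/mm
N_t = 12; L_s = 5.1·12 = 61.2 mm; δ_solid = L₀ − L_s = 152 − 61.2 = 90.8 mm
δ = F/k = 4540/74.785 = 60.707 mm
δ < δ_solid → spring does not go solid

NO, δ = 60.7 mm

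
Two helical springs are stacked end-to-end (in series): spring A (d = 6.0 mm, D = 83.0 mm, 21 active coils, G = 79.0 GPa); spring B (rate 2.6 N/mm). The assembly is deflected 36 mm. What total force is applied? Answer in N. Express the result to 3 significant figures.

27.2 N

k_A = Gd⁴/(8D³N_a) = (79.0×10³)(6.0⁴)/(8·83.0³·21) = 1.0658 N/mm
Series: 1/k_eq = 1/1.0658 + 1/2.6 = 1.3229; k_eq = 0.75594 N/mm
F = k_eq·δ = 0.75594·36 = 27.214 N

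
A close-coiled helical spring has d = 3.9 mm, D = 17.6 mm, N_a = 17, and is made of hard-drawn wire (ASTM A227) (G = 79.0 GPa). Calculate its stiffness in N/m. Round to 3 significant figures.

k = Gd⁴/(8D³N_a) = (79.0×10³ × 3.9⁴) / (8 × 17.6³ × 17)
  = 1.82762e+07 / 741442 = 24.65 N/mm = 24650 N/m

24600 N/m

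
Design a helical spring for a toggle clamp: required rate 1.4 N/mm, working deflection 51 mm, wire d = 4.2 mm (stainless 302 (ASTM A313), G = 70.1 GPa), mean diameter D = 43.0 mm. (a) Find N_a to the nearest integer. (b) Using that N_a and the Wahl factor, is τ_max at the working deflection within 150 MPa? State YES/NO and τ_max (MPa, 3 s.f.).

(a) 24 coils; (b) YES, τ_max = 123 MPa

N_a = Gd⁴/(8D³k) = (70.1×10³)(4.2⁴)/(8·43.0³·1.4) = 24.5 → N_a = 24
Actual rate k = Gd⁴/(8D³·24) = 1.4289 N/mm
Working load F = kδ = 1.4289·51 = 72.875 N
C = 43.0/4.2 = 10.2381; K_W = (4C−1)/(4C−4)+0.615/C = 1.1413
τ_max = K_W·8FD/(πd³) = 1.1413·107.71 = 122.92 MPa
τ_max ≤ 150 MPa → acceptable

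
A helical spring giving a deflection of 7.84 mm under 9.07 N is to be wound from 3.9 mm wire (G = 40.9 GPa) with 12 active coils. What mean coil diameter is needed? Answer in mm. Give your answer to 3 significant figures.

44.0 mm

Required rate k = F/δ = 9.07/7.84 = 1.1569 N/mm
D = (Gd⁴/(8N_a·k))^(1/3) = (40.9×10³·3.9⁴/(8·12·1.1569))^(1/3)
  = (85196)^(1/3) = 44.0021 mm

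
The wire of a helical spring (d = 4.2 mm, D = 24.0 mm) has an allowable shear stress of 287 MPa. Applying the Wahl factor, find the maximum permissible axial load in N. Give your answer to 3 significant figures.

275 N

C = D/d = 24.0/4.2 = 5.7143
K_W = (4C−1)/(4C−4) + 0.615/C = 21.857/18.857 + 0.1076 = 1.2667
τ_max = K·8FD/(πd³) → F_max = τ_allow·πd³/(8DK)
F_max = 287·π·4.2³/(8·24.0·1.2667) = 66800/243.21 = 274.66 N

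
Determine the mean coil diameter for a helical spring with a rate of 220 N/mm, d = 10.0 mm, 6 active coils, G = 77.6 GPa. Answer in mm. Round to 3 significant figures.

41.9 mm

D = (Gd⁴/(8N_a·k))^(1/3) = (77.6×10³·10.0⁴/(8·6·220))^(1/3)
  = (73484.8)^(1/3) = 41.8857 mm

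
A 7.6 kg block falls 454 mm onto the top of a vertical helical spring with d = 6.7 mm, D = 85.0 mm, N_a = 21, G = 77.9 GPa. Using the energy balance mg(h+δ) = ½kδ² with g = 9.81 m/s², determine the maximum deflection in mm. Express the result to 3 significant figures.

266 mm

k = Gd⁴/(8D³N_a) = (77.9×10³)(6.7⁴)/(8·85.0³·21) = 1.5215 N/mm
W = mg = 7.6 × 9.81 = 74.556 N
½kδ² − Wδ − Wh = 0 → δ = (W + √(W² + 2kWh))/k
δ = (74.556 + √(5558.6 + 103000))/1.5215 = (74.556 + 329.48)/1.5215 = 265.55 mm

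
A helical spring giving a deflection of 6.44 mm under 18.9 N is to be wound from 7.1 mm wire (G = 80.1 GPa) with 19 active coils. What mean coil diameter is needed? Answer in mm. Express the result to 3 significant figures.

Required rate k = F/δ = 18.9/6.44 = 2.9348 N/mm
D = (Gd⁴/(8N_a·k))^(1/3) = (80.1×10³·7.1⁴/(8·19·2.9348))^(1/3)
  = (456296)^(1/3) = 76.9867 mm

77.0 mm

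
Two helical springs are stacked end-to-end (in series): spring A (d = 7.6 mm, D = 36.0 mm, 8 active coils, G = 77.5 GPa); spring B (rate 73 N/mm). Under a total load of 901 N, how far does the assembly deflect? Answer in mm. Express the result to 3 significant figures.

k_A = Gd⁴/(8D³N_a) = (77.5×10³)(7.6⁴)/(8·36.0³·8) = 86.59 N/mm
Series: 1/k_eq = 1/86.59 + 1/73 = 0.025247; k_eq = 39.608 N/mm
δ = F/k_eq = 901/39.608 = 22.748 mm

22.7 mm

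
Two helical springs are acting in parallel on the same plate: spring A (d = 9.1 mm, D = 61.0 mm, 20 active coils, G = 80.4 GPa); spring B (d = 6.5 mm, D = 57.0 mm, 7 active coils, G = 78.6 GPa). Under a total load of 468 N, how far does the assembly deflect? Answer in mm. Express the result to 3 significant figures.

16.3 mm

k_A = Gd⁴/(8D³N_a) = (80.4×10³)(9.1⁴)/(8·61.0³·20) = 15.181 N/mm
k_B = Gd⁴/(8D³N_a) = (78.6×10³)(6.5⁴)/(8·57.0³·7) = 13.529 N/mm
Parallel: k_eq = 15.181 + 13.529 = 28.71 N/mm
δ = F/k_eq = 468/28.71 = 16.301 mm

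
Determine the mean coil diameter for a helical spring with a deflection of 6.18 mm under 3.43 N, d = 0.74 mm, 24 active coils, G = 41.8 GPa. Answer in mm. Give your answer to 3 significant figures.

Required rate k = F/δ = 3.43/6.18 = 0.55502 N/mm
D = (Gd⁴/(8N_a·k))^(1/3) = (41.8×10³·0.74⁴/(8·24·0.55502))^(1/3)
  = (117.624)^(1/3) = 4.8997 mm

4.90 mm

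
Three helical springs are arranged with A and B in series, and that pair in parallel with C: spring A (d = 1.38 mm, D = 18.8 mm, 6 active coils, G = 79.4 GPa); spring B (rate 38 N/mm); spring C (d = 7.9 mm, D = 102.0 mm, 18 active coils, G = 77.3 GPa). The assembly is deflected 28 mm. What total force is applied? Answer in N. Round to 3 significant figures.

79.9 N

k_A = Gd⁴/(8D³N_a) = (79.4×10³)(1.38⁴)/(8·18.8³·6) = 0.90286 N/mm
k_C = Gd⁴/(8D³N_a) = (77.3×10³)(7.9⁴)/(8·102.0³·18) = 1.9703 N/mm
Springs A,B series: k_AB = 1/(1/0.90286+1/38) = 0.88191 N/mm; parallel with C: k_eq = 0.88191+1.9703 = 2.8522 N/mm
F = k_eq·δ = 2.8522·28 = 79.861 N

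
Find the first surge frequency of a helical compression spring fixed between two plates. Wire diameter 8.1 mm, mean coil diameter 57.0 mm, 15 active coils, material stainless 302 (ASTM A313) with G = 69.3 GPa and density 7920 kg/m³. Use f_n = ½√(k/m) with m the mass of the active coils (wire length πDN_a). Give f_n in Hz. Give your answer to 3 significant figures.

55.3 Hz

k = Gd⁴/(8D³N_a) = (69.3×10³)(8.1⁴)/(8·57.0³·15) = 13.424 N/mm = 13424 N/m
Wire length L = πDN_a = π·57.0·15 = 2686.1 mm
m = ρ·(πd²/4)·L = 7920 × 51.53×10⁻⁶ m² × 2.6861 m = 1.0962 kg
f_n = ½√(k/m) = 0.5·√(13424/1.0962) = 0.5·√(12245) = 55.329 Hz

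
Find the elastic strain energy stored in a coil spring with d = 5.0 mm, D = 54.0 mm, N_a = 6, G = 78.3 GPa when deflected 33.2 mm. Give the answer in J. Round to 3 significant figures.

3.57 J

k = Gd⁴/(8D³N_a) = (78.3×10³)(5.0⁴)/(8·54.0³·6) = 6.4747 N/mm
U = ½kδ² = 0.5 × 6.4747 × 33.2² = 3568.3 N·mm = 3.5683 J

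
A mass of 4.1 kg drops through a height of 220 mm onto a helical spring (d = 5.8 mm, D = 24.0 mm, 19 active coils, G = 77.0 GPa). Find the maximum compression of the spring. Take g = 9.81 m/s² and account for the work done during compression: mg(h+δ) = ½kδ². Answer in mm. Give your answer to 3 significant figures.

k = Gd⁴/(8D³N_a) = (77.0×10³)(5.8⁴)/(8·24.0³·19) = 41.469 N/mm
W = mg = 4.1 × 9.81 = 40.221 N
½kδ² − Wδ − Wh = 0 → δ = (W + √(W² + 2kWh))/k
δ = (40.221 + √(1617.7 + 733890))/41.469 = (40.221 + 857.62)/41.469 = 21.651 mm

21.7 mm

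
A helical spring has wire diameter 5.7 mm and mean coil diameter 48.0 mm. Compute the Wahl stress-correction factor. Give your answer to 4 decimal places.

C = D/d = 48.0/5.7 = 8.4211
K_W = (4C−1)/(4C−4) + 0.615/C = 32.684/29.684 + 0.0730 = 1.1741

1.1741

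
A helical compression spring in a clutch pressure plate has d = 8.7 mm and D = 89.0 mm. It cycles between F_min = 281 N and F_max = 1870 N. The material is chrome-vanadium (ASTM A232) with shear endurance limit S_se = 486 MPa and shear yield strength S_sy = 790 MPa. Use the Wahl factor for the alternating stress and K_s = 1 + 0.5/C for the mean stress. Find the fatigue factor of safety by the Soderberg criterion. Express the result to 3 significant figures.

C = D/d = 89.0/8.7 = 10.2299; K_W = (4C−1)/(4C−4)+0.615/C = 1.1414; K_s = 1+0.5/C = 1.0489
F_a = (F_max−F_min)/2 = 794.5 N; F_m = (F_max+F_min)/2 = 1075.5 N
τ_a = K_W·8F_aD/(πd³) = 1.1414 × 273.44 = 312.1 MPa
τ_m = K_s·8F_mD/(πd³) = 1.0489 × 370.15 = 388.25 MPa
Soderberg: 1/n_f = τ_a/S_se + τ_m/S_sy = 312.1/486 + 388.25/790 = 0.64218 + 0.49145 = 1.1336
n_f = 1/1.1336 = 0.8821

0.882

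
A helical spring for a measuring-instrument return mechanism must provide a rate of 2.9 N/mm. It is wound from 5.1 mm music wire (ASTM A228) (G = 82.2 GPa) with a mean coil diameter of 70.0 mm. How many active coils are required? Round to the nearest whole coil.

7

N_a = Gd⁴/(8D³k) = (82.2×10³ × 5.1⁴)/(8 × 70.0³ × 2.9)
    = 5.561e+07 / 7.9576e+06 = 6.988 → 7 coils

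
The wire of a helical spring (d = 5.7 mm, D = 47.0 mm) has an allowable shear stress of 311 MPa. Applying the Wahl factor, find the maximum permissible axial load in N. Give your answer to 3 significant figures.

408 N

C = D/d = 47.0/5.7 = 8.2456
K_W = (4C−1)/(4C−4) + 0.615/C = 31.982/28.982 + 0.0746 = 1.1781
τ_max = K·8FD/(πd³) → F_max = τ_allow·πd³/(8DK)
F_max = 311·π·5.7³/(8·47.0·1.1781) = 1.8094e+05/442.96 = 408.48 N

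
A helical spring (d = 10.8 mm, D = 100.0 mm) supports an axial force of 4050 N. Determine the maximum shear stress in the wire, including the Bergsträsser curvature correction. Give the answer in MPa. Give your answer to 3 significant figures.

Spring index C = D/d = 100.0/10.8 = 9.2593
K_B = (4C+2)/(4C−3) = 39.037/34.037 = 1.1469
τ₀ = 8FD/(πd³) = 8·4050·100.0/(π·10.8³) = 3.24e+06/3957.5 = 818.7 MPa
τ_max = K·τ₀ = 1.1469 × 818.7 = 938.96 MPa

939 MPa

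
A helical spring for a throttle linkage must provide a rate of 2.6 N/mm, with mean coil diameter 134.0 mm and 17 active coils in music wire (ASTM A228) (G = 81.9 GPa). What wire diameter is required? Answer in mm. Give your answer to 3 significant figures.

d = (8D³N_a·k / G)^(1/4) = (8·134.0³·17·2.6 / (81.9×10³))^0.25
  = (10388)^0.25 = 10.0957 mm

10.1 mm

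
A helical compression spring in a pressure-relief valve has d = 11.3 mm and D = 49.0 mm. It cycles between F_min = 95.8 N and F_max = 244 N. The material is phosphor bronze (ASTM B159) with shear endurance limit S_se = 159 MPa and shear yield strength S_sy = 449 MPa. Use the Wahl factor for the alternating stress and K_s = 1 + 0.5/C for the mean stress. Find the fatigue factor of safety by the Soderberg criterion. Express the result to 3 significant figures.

C = D/d = 49.0/11.3 = 4.3363; K_W = (4C−1)/(4C−4)+0.615/C = 1.3666; K_s = 1+0.5/C = 1.1153
F_a = (F_max−F_min)/2 = 74.1 N; F_m = (F_max+F_min)/2 = 169.9 N
τ_a = K_W·8F_aD/(πd³) = 1.3666 × 6.4079 = 8.7573 MPa
τ_m = K_s·8F_mD/(πd³) = 1.1153 × 14.692 = 16.387 MPa
Soderberg: 1/n_f = τ_a/S_se + τ_m/S_sy = 8.7573/159 + 16.387/449 = 0.05508 + 0.03650 = 0.091573
n_f = 1/0.091573 = 10.92

10.9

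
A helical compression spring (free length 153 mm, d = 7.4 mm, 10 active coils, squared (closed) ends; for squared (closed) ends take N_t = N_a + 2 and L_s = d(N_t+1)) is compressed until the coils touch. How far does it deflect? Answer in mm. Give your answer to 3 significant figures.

56.8 mm

N_t = 12; L_s = 7.4·13 = 96.2 mm
δ_solid = L₀ − L_s = 153 − 96.2 = 56.8 mm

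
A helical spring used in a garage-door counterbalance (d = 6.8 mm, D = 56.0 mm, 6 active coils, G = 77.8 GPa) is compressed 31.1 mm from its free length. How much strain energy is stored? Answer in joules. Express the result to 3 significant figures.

k = Gd⁴/(8D³N_a) = (77.8×10³)(6.8⁴)/(8·56.0³·6) = 19.734 N/mm
U = ½kδ² = 0.5 × 19.734 × 31.1² = 9543.3 N·mm = 9.5433 J

9.54 J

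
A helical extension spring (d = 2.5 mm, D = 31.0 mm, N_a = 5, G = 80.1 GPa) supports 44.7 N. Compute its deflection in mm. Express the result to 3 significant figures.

17.0 mm

k = Gd⁴/(8D³N_a) = (80.1×10³)(2.5⁴)/(8·31.0³·5) = 2.6257 N/mm
δ = F/k = 44.7 / 2.6257 = 17.024 mm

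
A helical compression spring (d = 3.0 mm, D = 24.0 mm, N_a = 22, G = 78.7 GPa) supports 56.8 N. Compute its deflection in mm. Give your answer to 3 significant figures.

21.7 mm

k = Gd⁴/(8D³N_a) = (78.7×10³)(3.0⁴)/(8·24.0³·22) = 2.6201 N/mm
δ = F/k = 56.8 / 2.6201 = 21.679 mm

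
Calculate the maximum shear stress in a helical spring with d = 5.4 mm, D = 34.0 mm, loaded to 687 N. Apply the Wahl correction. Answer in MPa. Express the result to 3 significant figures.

Spring index C = D/d = 34.0/5.4 = 6.2963
K_W = (4C−1)/(4C−4) + 0.615/C = 24.185/21.185 + 0.0977 = 1.2393
τ₀ = 8FD/(πd³) = 8·687·34.0/(π·5.4³) = 186864/494.69 = 377.74 MPa
τ_max = K·τ₀ = 1.2393 × 377.74 = 468.13 MPa

468 MPa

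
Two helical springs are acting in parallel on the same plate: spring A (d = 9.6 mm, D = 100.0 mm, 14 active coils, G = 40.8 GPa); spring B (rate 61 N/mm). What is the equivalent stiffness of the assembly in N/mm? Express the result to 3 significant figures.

k_A = Gd⁴/(8D³N_a) = (40.8×10³)(9.6⁴)/(8·100.0³·14) = 3.094 N/mm
Parallel: k_eq = 3.094 + 61 = 64.094 N/mm

64.1 N/mm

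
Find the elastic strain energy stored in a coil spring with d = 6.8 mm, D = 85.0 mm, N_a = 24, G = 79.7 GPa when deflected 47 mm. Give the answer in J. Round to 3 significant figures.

1.60 J

k = Gd⁴/(8D³N_a) = (79.7×10³)(6.8⁴)/(8·85.0³·24) = 1.4452 N/mm
U = ½kδ² = 0.5 × 1.4452 × 47² = 1596.3 N·mm = 1.5963 J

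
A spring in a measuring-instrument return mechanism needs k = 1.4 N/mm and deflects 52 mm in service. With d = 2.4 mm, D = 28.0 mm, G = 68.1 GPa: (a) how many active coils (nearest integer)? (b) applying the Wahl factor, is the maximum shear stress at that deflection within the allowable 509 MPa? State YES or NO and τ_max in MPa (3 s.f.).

(a) 9 coils; (b) YES, τ_max = 431 MPa

N_a = Gd⁴/(8D³k) = (68.1×10³)(2.4⁴)/(8·28.0³·1.4) = 9.19 → N_a = 9
Actual rate k = Gd⁴/(8D³·9) = 1.4295 N/mm
Working load F = kδ = 1.4295·52 = 74.334 N
C = 28.0/2.4 = 11.6667; K_W = (4C−1)/(4C−4)+0.615/C = 1.1230
τ_max = K_W·8FD/(πd³) = 1.1230·383.4 = 430.57 MPa
τ_max ≤ 509 MPa → acceptable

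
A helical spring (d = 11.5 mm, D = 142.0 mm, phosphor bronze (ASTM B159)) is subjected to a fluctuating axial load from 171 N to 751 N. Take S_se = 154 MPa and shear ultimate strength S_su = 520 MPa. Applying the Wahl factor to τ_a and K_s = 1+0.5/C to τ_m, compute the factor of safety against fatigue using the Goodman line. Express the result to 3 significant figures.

1.39

C = D/d = 142.0/11.5 = 12.3478; K_W = (4C−1)/(4C−4)+0.615/C = 1.1159; K_s = 1+0.5/C = 1.0405
F_a = (F_max−F_min)/2 = 290 N; F_m = (F_max+F_min)/2 = 461 N
τ_a = K_W·8F_aD/(πd³) = 1.1159 × 68.95 = 76.941 MPa
τ_m = K_s·8F_mD/(πd³) = 1.0405 × 109.61 = 114.04 MPa
Goodman: 1/n_f = τ_a/S_se + τ_m/S_su = 76.941/154 + 114.04/520 = 0.49962 + 0.21932 = 0.71893
n_f = 1/0.71893 = 1.391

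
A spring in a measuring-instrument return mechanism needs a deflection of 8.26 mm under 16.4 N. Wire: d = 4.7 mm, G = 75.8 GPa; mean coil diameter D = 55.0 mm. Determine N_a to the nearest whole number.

Required rate k = F/δ = 16.4/8.26 = 1.9855 N/mm
N_a = Gd⁴/(8D³k) = (75.8×10³ × 4.7⁴)/(8 × 55.0³ × 1.9855)
    = 3.6988e+07 / 2.64266e+06 = 14 → 14 coils

14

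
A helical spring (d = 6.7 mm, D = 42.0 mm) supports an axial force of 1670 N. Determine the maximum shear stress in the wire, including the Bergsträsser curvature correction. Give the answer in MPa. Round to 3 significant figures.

Spring index C = D/d = 42.0/6.7 = 6.2687
K_B = (4C+2)/(4C−3) = 27.075/22.075 = 1.2265
τ₀ = 8FD/(πd³) = 8·1670·42.0/(π·6.7³) = 561120/944.87 = 593.86 MPa
τ_max = K·τ₀ = 1.2265 × 593.86 = 728.37 MPa

728 MPa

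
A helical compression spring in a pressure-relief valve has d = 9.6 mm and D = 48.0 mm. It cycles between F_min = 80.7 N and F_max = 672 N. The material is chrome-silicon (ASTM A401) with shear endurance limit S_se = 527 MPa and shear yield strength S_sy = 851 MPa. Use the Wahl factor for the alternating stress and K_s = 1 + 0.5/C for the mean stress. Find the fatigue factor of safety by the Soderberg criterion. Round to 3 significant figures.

C = D/d = 48.0/9.6 = 5.0000; K_W = (4C−1)/(4C−4)+0.615/C = 1.3105; K_s = 1+0.5/C = 1.1000
F_a = (F_max−F_min)/2 = 295.65 N; F_m = (F_max+F_min)/2 = 376.35 N
τ_a = K_W·8F_aD/(πd³) = 1.3105 × 40.846 = 53.528 MPa
τ_m = K_s·8F_mD/(πd³) = 1.1000 × 51.995 = 57.194 MPa
Soderberg: 1/n_f = τ_a/S_se + τ_m/S_sy = 53.528/527 + 57.194/851 = 0.10157 + 0.06721 = 0.16878
n_f = 1/0.16878 = 5.925

5.92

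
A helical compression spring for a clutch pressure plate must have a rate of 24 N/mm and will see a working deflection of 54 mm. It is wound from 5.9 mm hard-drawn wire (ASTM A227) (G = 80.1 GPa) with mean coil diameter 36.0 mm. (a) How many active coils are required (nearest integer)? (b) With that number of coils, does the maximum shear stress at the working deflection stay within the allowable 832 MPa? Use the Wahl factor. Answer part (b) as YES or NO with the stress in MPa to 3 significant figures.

N_a = Gd⁴/(8D³k) = (80.1×10³)(5.9⁴)/(8·36.0³·24) = 10.84 → N_a = 11
Actual rate k = Gd⁴/(8D³·11) = 23.64 N/mm
Working load F = kδ = 23.64·54 = 1276.6 N
C = 36.0/5.9 = 6.1017; K_W = (4C−1)/(4C−4)+0.615/C = 1.2478
τ_max = K_W·8FD/(πd³) = 1.2478·569.81 = 711.01 MPa
τ_max ≤ 832 MPa → acceptable

(a) 11 coils; (b) YES, τ_max = 711 MPa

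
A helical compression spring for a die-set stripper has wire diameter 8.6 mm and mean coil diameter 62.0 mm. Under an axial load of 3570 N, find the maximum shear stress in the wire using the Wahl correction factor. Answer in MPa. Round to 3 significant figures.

1070 MPa

Spring index C = D/d = 62.0/8.6 = 7.2093
K_W = (4C−1)/(4C−4) + 0.615/C = 27.837/24.837 + 0.0853 = 1.2061
τ₀ = 8FD/(πd³) = 8·3570·62.0/(π·8.6³) = 1.77072e+06/1998.2 = 886.14 MPa
τ_max = K·τ₀ = 1.2061 × 886.14 = 1068.8 MPa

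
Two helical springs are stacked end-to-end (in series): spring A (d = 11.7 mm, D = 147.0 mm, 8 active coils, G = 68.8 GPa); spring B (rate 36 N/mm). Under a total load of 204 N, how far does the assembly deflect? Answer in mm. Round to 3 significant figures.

k_A = Gd⁴/(8D³N_a) = (68.8×10³)(11.7⁴)/(8·147.0³·8) = 6.3416 N/mm
Series: 1/k_eq = 1/6.3416 + 1/36 = 0.18547; k_eq = 5.3918 N/mm
δ = F/k_eq = 204/5.3918 = 37.835 mm

37.8 mm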